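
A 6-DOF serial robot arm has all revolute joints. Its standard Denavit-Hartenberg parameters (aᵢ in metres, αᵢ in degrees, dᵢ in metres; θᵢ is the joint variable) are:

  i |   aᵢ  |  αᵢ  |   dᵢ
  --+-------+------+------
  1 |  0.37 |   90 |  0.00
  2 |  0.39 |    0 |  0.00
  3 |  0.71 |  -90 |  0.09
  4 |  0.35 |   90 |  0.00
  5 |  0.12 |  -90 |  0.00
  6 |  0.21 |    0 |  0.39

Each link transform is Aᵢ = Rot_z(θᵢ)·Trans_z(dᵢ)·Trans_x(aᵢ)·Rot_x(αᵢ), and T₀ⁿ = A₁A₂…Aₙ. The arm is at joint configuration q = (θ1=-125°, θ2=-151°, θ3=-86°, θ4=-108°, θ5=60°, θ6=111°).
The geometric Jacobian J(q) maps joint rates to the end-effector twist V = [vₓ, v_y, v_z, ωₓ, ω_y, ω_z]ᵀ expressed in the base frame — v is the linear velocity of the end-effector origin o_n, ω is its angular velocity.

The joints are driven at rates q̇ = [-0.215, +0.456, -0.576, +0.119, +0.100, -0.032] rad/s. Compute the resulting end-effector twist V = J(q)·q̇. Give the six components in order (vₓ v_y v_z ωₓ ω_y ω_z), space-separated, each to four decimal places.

0.0711 -0.2107 -0.0434 0.1192 -0.0469 -0.3580

o_n = [0.2222, 0.6373, 0.4265]
J₁: ẑ×o_n = [-0.6373, 0.2222, 0.0000], ω = ẑ
J2: z=[-0.8192, 0.5736, 0.0000] o=[-0.2122, -0.3031, 0.0000] → [0.2446, 0.3493, -1.0196, -0.8192, 0.5736, 0.0000]
J3: z=[-0.8192, 0.5736, 0.0000] o=[-0.0166, -0.0237, -0.1891] → [0.3531, 0.5042, -0.6785, -0.8192, 0.5736, 0.0000]
J4: z=[0.4810, 0.6870, -0.5446] o=[0.1315, 0.3447, 0.4064] → [0.1732, -0.0591, 0.0784, 0.4810, 0.6870, -0.5446]
J5: z=[-0.0440, -0.6016, -0.7976] o=[-0.1750, 0.4874, 0.3157] → [0.0530, -0.3119, 0.2323, -0.0440, -0.6016, -0.7976]
J6: z=[0.9988, -0.0095, -0.0479] o=[-0.1775, 0.5832, 0.2435] → [0.0008, -0.2019, 0.0578, 0.9988, -0.0095, -0.0479]
V = J·q̇ = [0.0711, -0.2107, -0.0434, 0.1192, -0.0469, -0.3580]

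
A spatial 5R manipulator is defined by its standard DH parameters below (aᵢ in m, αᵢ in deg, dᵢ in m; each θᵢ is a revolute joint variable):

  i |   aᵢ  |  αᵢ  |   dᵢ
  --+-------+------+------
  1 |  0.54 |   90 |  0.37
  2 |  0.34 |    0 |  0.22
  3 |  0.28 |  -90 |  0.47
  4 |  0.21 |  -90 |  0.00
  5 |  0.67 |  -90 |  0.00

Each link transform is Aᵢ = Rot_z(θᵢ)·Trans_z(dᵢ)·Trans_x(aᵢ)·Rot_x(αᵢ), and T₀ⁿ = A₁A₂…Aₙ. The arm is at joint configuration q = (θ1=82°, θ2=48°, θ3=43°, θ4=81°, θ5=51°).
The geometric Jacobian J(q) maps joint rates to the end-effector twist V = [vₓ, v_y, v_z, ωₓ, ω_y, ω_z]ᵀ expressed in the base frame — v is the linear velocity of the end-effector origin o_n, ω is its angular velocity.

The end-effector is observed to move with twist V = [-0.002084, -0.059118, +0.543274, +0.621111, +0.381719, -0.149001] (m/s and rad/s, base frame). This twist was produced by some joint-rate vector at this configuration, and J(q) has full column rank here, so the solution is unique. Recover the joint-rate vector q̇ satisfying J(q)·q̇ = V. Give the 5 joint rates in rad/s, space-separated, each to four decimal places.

0.1590 -0.1490 0.7610 -0.4590 0.3200

o_n = [0.2438, 1.2598, 1.0105]
J₁: ẑ×o_n = [-1.2598, 0.2438, 0.0000], ω = ẑ
J2: z=[0.9903, -0.1392, 0.0000] o=[0.0752, 0.5347, 0.3700] → [-0.0891, -0.6343, 0.7415, 0.9903, -0.1392, 0.0000]
J3: z=[0.9903, -0.1392, 0.0000] o=[0.3247, 0.7294, 0.6227] → [-0.0540, -0.3841, 0.5140, 0.9903, -0.1392, 0.0000]
J4: z=[-0.1392, -0.9901, -0.0175] o=[0.7894, 0.6592, 0.9026] → [-0.0963, 0.0245, -0.6238, -0.1392, -0.9901, -0.0175]
J5: z=[-0.1525, 0.0388, -0.9875] o=[0.5839, 0.6875, 0.9355] → [0.5681, 0.3473, -0.0741, -0.1525, 0.0388, -0.9875]
q̇ = J⁺·V = [0.1590, -0.1490, 0.7610, -0.4590, 0.3200]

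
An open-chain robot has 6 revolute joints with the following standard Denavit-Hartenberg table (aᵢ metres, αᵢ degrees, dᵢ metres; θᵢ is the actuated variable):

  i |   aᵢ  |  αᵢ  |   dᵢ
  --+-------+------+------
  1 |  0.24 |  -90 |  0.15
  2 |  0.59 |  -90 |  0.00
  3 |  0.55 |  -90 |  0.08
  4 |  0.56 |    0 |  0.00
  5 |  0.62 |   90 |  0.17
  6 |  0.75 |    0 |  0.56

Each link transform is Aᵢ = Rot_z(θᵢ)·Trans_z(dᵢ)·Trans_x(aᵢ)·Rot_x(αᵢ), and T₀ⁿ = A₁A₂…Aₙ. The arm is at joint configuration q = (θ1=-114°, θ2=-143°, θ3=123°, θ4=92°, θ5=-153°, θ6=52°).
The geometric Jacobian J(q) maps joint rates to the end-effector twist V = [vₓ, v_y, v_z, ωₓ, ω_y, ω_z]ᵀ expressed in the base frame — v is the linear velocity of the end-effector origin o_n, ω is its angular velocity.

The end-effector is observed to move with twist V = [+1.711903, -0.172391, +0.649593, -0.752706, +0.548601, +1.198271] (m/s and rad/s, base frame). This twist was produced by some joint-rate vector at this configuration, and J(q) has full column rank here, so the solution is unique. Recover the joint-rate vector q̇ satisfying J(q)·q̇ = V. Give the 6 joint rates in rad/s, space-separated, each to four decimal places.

0.3110 -0.5150 0.5670 -0.0830 -0.7110 0.0500

o_n = [-0.4482, -0.8605, 0.5251]
J₁: ẑ×o_n = [0.8605, -0.4482, 0.0000], ω = ẑ
J2: z=[0.9135, -0.4067, 0.0000] o=[-0.0976, -0.2193, 0.1500] → [-0.1526, -0.3427, -0.7284, 0.9135, -0.4067, 0.0000]
J3: z=[-0.2448, -0.5498, 0.7986] o=[0.0940, 0.2112, 0.5051] → [0.8449, -0.4282, -0.0358, -0.2448, -0.5498, 0.7986]
J4: z=[0.2251, -0.8334, -0.5047] o=[-0.4442, 0.1363, 0.3887] → [-0.6168, -0.0287, -0.2277, 0.2251, -0.8334, -0.5047]
J5: z=[0.2251, -0.8334, -0.5047] o=[-0.2888, 0.4451, -0.0519] → [-1.1398, -0.0494, -0.4268, 0.2251, -0.8334, -0.5047]
J6: z=[0.7062, -0.2173, 0.6739] o=[-0.6668, -0.0116, 0.1969] → [0.5007, -0.0845, -0.5520, 0.7062, -0.2173, 0.6739]
q̇ = J⁺·V = [0.3110, -0.5150, 0.5670, -0.0830, -0.7110, 0.0500]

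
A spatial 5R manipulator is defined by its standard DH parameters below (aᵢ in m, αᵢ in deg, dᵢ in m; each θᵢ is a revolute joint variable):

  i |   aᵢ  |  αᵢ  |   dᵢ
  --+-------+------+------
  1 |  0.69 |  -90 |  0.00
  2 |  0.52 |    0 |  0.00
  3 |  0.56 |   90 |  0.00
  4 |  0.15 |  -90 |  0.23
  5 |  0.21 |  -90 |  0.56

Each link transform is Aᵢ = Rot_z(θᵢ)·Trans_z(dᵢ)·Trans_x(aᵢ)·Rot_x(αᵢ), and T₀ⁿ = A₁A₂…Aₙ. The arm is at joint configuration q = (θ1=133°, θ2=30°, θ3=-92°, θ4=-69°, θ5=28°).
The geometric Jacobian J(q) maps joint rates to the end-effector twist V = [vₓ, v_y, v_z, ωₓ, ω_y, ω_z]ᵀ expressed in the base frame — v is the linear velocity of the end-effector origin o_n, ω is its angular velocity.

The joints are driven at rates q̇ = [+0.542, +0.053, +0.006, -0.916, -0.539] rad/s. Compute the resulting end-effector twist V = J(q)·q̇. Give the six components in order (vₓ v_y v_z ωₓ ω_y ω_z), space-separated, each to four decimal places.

o_n = [-1.0015, 1.2389, 0.8639]
J₁: ẑ×o_n = [-1.2389, -1.0015, 0.0000], ω = ẑ
J2: z=[-0.7314, -0.6820, 0.0000] o=[-0.4706, 0.5046, 0.0000] → [-0.5892, 0.6318, -0.8991, -0.7314, -0.6820, 0.0000]
J3: z=[-0.7314, -0.6820, 0.0000] o=[-0.7777, 0.8340, -0.2600] → [-0.7665, 0.8220, -0.4487, -0.7314, -0.6820, 0.0000]
J4: z=[0.6022, -0.6457, 0.4695] o=[-0.9570, 1.0263, 0.2345] → [-0.5063, -0.3999, 0.0993, 0.6022, -0.6457, 0.4695]
J5: z=[-0.5610, 0.0761, 0.8243] o=[-0.7333, 0.9917, 0.3899] → [-0.1677, 0.0448, -0.1182, -0.5610, 0.0761, 0.8243]
V = J·q̇ = [-0.1532, -0.1622, -0.0776, -0.2924, 0.5102, -0.3323]

-0.1532 -0.1622 -0.0776 -0.2924 0.5102 -0.3323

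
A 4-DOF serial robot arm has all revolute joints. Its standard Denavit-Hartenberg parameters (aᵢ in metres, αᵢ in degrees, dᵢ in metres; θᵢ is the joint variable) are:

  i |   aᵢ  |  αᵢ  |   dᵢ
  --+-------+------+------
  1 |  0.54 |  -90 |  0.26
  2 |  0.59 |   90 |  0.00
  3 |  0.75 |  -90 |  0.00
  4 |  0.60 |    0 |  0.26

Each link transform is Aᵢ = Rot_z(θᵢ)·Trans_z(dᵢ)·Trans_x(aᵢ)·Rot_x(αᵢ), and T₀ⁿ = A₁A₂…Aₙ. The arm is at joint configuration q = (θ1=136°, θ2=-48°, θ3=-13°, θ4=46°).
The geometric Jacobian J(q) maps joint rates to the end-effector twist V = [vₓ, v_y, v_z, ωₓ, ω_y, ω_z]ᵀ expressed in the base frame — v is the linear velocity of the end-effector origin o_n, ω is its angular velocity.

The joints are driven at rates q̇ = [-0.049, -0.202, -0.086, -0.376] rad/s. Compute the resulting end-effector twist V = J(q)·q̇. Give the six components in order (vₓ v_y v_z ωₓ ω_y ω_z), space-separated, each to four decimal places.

0.3259 0.0189 0.5279 0.3896 0.4139 -0.1694

o_n = [-1.4722, 1.4344, 1.2980]
J₁: ẑ×o_n = [-1.4344, -1.4722, 0.0000], ω = ẑ
J2: z=[-0.6947, -0.7193, 0.0000] o=[-0.3884, 0.3751, 0.2600] → [-0.7467, 0.7211, -1.5154, -0.6947, -0.7193, 0.0000]
J3: z=[0.5346, -0.5162, 0.6691] o=[-0.6724, 0.6494, 0.6985] → [-0.8348, -0.8556, 0.0068, 0.5346, -0.5162, 0.6691]
J4: z=[-0.7851, -0.5963, 0.1672] o=[-0.9070, 1.1104, 1.2415] → [-0.0878, -0.0502, -0.5914, -0.7851, -0.5963, 0.1672]
V = J·q̇ = [0.3259, 0.0189, 0.5279, 0.3896, 0.4139, -0.1694]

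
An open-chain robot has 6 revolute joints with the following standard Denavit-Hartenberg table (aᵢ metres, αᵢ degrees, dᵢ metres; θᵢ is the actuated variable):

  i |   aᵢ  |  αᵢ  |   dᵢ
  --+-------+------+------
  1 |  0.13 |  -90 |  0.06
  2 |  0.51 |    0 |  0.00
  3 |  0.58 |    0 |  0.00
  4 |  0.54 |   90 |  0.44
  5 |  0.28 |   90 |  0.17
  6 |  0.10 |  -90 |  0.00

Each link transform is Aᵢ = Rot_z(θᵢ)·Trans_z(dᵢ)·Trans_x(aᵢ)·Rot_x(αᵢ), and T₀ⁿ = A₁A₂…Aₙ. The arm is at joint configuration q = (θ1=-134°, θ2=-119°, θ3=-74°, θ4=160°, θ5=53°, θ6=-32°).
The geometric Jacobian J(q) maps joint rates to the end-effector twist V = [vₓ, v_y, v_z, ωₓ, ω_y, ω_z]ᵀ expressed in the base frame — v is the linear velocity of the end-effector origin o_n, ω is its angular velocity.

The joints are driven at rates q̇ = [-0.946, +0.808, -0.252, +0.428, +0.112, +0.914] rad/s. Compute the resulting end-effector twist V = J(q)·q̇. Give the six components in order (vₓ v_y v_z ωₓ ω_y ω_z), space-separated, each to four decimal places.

-0.8793 -1.1502 0.0130 -0.0707 -0.6979 -0.4545

o_n = [0.6019, -0.4296, 0.8874]
J₁: ẑ×o_n = [0.4296, 0.6019, -0.0000], ω = ẑ
J2: z=[0.7193, -0.6947, 0.0000] o=[-0.0903, -0.0935, 0.0600] → [-0.5748, -0.5952, 0.2391, 0.7193, -0.6947, 0.0000]
J3: z=[0.7193, -0.6947, 0.0000] o=[0.0815, 0.0843, 0.5061] → [-0.2649, -0.2743, -0.0081, 0.7193, -0.6947, 0.0000]
J4: z=[0.7193, -0.6947, 0.0000] o=[0.4740, 0.4909, 0.3756] → [-0.3555, -0.3682, -0.5733, 0.7193, -0.6947, 0.0000]
J5: z=[0.3783, 0.3918, 0.8387] o=[0.4759, -0.1406, 0.6697] → [0.3277, 0.0233, -0.1587, 0.3783, 0.3918, 0.8387]
J6: z=[-0.8982, -0.0638, 0.4350] o=[0.6029, -0.3310, 0.9040] → [0.0439, -0.0154, 0.0885, -0.8982, -0.0638, 0.4350]
V = J·q̇ = [-0.8793, -1.1502, 0.0130, -0.0707, -0.6979, -0.4545]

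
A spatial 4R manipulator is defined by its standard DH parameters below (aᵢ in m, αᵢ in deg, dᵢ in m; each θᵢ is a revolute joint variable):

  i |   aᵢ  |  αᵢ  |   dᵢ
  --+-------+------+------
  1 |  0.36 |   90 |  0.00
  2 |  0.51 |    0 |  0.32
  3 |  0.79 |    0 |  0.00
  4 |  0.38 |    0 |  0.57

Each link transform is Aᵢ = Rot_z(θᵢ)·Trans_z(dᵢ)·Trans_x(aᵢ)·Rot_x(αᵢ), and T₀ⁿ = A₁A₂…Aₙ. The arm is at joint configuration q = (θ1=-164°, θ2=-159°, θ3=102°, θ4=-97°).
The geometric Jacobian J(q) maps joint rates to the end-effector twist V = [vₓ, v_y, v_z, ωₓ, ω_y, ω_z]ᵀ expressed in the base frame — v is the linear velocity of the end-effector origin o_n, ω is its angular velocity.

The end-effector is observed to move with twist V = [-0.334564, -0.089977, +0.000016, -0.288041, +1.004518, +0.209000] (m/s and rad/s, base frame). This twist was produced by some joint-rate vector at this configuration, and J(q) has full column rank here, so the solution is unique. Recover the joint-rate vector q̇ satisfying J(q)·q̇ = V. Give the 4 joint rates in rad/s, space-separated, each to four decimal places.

0.2090 -0.6150 0.7640 0.8960

o_n = [-0.2190, 0.8631, -1.0119]
J₁: ẑ×o_n = [-0.8631, -0.2190, 0.0000], ω = ẑ
J2: z=[-0.2756, 0.9613, 0.0000] o=[-0.3461, -0.0992, 0.0000] → [-0.9727, -0.2789, -0.3874, -0.2756, 0.9613, 0.0000]
J3: z=[-0.2756, 0.9613, 0.0000] o=[0.0234, 0.3396, -0.1828] → [-0.7970, -0.2285, 0.0887, -0.2756, 0.9613, 0.0000]
J4: z=[-0.2756, 0.9613, 0.0000] o=[-0.3902, 0.2210, -0.8453] → [-0.1601, -0.0459, -0.3415, -0.2756, 0.9613, 0.0000]
q̇ = J⁺·V = [0.2090, -0.6150, 0.7640, 0.8960]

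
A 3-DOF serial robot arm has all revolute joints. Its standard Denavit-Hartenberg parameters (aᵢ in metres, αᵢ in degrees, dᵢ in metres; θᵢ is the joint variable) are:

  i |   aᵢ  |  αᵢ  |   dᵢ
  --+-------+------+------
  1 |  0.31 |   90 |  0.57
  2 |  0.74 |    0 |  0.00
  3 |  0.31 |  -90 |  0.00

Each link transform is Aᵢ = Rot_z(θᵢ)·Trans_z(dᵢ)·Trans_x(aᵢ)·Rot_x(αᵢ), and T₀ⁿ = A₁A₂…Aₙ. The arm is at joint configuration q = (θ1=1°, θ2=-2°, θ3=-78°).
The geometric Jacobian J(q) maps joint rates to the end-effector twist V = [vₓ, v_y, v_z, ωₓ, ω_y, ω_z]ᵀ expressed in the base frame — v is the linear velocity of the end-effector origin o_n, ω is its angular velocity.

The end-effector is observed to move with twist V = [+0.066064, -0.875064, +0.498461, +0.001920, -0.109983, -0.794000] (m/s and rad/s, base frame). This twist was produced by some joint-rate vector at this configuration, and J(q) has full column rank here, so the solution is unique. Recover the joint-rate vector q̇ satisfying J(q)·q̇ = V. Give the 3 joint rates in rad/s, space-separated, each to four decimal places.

-0.7940 0.6660 -0.5560

o_n = [1.1032, 0.0193, 0.2389]
J₁: ẑ×o_n = [-0.0193, 1.1032, 0.0000], ω = ẑ
J2: z=[0.0175, -0.9998, 0.0000] o=[0.3100, 0.0054, 0.5700] → [0.3311, 0.0058, 0.7934, 0.0175, -0.9998, 0.0000]
J3: z=[0.0175, -0.9998, 0.0000] o=[1.0494, 0.0183, 0.5442] → [0.3052, 0.0053, 0.0538, 0.0175, -0.9998, 0.0000]
q̇ = J⁺·V = [-0.7940, 0.6660, -0.5560]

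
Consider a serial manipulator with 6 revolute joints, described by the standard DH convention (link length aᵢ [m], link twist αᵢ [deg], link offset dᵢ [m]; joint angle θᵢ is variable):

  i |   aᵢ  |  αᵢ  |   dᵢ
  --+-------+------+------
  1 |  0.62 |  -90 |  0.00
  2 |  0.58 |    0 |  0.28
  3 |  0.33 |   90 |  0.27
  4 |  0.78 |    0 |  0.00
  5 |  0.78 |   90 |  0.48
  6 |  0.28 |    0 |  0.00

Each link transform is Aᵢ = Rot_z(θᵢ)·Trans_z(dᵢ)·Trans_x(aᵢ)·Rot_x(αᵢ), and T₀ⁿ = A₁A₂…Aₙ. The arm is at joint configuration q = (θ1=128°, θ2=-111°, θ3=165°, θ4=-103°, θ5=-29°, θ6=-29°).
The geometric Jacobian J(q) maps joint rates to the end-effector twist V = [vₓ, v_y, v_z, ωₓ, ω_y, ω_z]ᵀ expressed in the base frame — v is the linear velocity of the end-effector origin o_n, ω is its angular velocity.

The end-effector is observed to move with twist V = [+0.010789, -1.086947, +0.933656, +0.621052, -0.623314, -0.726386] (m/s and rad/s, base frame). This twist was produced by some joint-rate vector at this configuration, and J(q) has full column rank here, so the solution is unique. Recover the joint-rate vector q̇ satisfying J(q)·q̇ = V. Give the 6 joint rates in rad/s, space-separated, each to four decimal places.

o_n = [0.5327, 0.8964, 1.1736]
J₁: ẑ×o_n = [-0.8964, 0.5327, 0.0000], ω = ẑ
J2: z=[-0.7880, -0.6157, 0.0000] o=[-0.3817, 0.4886, 0.0000] → [-0.7225, 0.9248, 0.2416, -0.7880, -0.6157, 0.0000]
J3: z=[-0.7880, -0.6157, 0.0000] o=[-0.4744, 0.1524, 0.5415] → [-0.3892, 0.4981, 0.0338, -0.7880, -0.6157, 0.0000]
J4: z=[-0.4981, 0.6375, 0.5878] o=[-0.8066, 0.1390, 0.2745] → [0.1280, 1.2350, -1.2310, -0.4981, 0.6375, 0.5878]
J5: z=[-0.4981, 0.6375, 0.5878] o=[-0.1442, 0.5256, 0.4165] → [0.2648, 0.7750, -0.6162, -0.4981, 0.6375, 0.5878]
J6: z=[-0.2584, -0.7562, 0.6012] o=[0.2624, 0.9468, 1.1208] → [-0.0096, 0.1762, 0.2174, -0.2584, -0.7562, 0.6012]
q̇ = J⁺·V = [-0.2240, 0.1760, -0.3780, -0.4150, -0.5870, 0.1440]

-0.2240 0.1760 -0.3780 -0.4150 -0.5870 0.1440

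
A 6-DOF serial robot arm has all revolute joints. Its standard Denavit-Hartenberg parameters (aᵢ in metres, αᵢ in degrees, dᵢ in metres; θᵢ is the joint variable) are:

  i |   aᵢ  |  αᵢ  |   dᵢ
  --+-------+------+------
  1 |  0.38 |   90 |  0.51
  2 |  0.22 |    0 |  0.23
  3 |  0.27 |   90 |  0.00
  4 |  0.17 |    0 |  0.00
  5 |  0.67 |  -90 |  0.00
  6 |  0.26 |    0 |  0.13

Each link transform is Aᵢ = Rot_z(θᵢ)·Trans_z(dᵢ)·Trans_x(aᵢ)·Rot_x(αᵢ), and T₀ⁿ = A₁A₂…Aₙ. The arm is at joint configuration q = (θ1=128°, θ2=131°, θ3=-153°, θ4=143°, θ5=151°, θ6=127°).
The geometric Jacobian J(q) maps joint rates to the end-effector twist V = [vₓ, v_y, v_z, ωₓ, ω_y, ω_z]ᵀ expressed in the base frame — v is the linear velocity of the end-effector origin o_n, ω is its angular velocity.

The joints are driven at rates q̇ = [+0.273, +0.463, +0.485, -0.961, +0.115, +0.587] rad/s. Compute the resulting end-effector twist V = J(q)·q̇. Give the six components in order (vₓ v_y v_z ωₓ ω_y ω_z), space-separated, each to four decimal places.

0.0798 -0.4884 0.4414 0.4340 1.3722 0.8565

o_n = [-0.5228, 0.5328, 0.6955]
J₁: ẑ×o_n = [-0.5328, -0.5228, 0.0000], ω = ẑ
J2: z=[0.7880, 0.6157, 0.0000] o=[-0.2340, 0.2994, 0.5100] → [0.1142, -0.1462, 0.3617, 0.7880, 0.6157, 0.0000]
J3: z=[0.7880, 0.6157, 0.0000] o=[0.0362, 0.3273, 0.6760] → [0.0120, -0.0154, 0.5060, 0.7880, 0.6157, 0.0000]
J4: z=[0.2306, -0.2952, -0.9272] o=[-0.1180, 0.5246, 0.5749] → [-0.0280, 0.3475, -0.1176, 0.2306, -0.2952, -0.9272]
J5: z=[0.2306, -0.2952, -0.9272] o=[0.0401, 0.4884, 0.6258] → [0.0206, 0.5058, -0.1559, 0.2306, -0.2952, -0.9272]
J6: z=[-0.2010, 0.9179, -0.3422] o=[-0.5977, 0.3106, 0.5237] → [0.2338, 0.0089, -0.1134, -0.2010, 0.9179, -0.3422]
V = J·q̇ = [0.0798, -0.4884, 0.4414, 0.4340, 1.3722, 0.8565]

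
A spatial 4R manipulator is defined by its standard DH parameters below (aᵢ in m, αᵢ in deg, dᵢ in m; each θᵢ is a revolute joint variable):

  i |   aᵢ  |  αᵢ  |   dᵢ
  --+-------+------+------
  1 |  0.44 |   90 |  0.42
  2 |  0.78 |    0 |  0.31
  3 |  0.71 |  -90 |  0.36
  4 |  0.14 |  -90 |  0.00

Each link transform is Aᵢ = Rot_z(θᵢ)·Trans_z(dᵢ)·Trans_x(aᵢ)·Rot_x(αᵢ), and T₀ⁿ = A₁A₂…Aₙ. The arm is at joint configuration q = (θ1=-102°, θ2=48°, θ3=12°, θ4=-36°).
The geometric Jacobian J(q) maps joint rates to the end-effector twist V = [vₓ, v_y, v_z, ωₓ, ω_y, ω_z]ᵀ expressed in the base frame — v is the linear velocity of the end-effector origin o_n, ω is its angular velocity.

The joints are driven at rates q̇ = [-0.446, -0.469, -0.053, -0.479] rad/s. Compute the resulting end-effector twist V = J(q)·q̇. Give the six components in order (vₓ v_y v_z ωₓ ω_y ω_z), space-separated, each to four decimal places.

o_n = [-1.0214, -1.1871, 1.7126]
J₁: ẑ×o_n = [1.1871, -1.0214, 0.0000], ω = ẑ
J2: z=[-0.9781, 0.2079, 0.0000] o=[-0.0915, -0.4304, 0.4200] → [0.2688, 1.2644, 0.9336, -0.9781, 0.2079, 0.0000]
J3: z=[-0.9781, 0.2079, 0.0000] o=[-0.5032, -0.8764, 0.9997] → [0.1482, 0.6974, 0.4116, -0.9781, 0.2079, 0.0000]
J4: z=[0.1801, 0.8471, 0.5000] o=[-0.9292, -1.1488, 1.6145] → [0.1022, -0.0638, 0.0713, 0.1801, 0.8471, 0.5000]
V = J·q̇ = [-0.7123, -0.1438, -0.4938, 0.4243, -0.5143, -0.6855]

-0.7123 -0.1438 -0.4938 0.4243 -0.5143 -0.6855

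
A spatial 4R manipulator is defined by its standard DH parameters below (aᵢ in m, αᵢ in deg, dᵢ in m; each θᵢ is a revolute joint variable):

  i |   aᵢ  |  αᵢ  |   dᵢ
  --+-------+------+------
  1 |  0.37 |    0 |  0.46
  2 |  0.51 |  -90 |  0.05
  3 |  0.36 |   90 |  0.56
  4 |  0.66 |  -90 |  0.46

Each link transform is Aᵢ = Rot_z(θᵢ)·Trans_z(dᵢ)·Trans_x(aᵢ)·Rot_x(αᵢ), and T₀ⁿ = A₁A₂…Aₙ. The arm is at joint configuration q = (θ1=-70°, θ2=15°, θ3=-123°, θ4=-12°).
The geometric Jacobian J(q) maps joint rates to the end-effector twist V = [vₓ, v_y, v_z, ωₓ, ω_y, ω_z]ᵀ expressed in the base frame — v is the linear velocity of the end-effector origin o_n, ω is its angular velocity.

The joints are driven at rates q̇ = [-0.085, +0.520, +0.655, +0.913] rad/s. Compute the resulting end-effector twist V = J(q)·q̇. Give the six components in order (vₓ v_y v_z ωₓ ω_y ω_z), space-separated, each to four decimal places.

0.3805 0.1101 0.7165 0.0974 1.0029 -0.0623

o_n = [0.2300, 0.2417, 1.1028]
J₁: ẑ×o_n = [-0.2417, 0.2300, 0.0000], ω = ẑ
J2: z=[0.0000, 0.0000, 1.0000] o=[0.1265, -0.3477, 0.4600] → [-0.5894, 0.1034, 0.0000, 0.0000, 0.0000, 1.0000]
J3: z=[0.8192, 0.5736, 0.0000] o=[0.4191, -0.7655, 0.5100] → [0.3400, -0.4856, 0.9335, 0.8192, 0.5736, 0.0000]
J4: z=[-0.4810, 0.6870, -0.5446] o=[0.7653, -0.2836, 0.8119] → [0.4860, 0.4315, 0.1151, -0.4810, 0.6870, -0.5446]
V = J·q̇ = [0.3805, 0.1101, 0.7165, 0.0974, 1.0029, -0.0623]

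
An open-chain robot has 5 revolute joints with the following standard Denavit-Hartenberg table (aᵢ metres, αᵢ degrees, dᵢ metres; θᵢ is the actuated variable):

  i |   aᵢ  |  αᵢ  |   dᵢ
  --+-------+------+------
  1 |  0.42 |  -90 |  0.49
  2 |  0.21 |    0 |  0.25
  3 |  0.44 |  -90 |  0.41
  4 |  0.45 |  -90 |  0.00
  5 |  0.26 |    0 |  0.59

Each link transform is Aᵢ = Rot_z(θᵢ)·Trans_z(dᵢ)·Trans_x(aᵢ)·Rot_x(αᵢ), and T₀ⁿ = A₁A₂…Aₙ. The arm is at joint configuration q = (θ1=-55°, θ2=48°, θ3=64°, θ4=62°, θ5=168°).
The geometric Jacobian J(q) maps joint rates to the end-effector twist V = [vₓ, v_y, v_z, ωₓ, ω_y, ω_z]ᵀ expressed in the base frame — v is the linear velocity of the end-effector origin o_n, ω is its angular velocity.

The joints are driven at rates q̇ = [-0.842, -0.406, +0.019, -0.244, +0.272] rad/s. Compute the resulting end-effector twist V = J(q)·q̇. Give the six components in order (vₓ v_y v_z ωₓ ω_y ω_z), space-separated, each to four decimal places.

-0.4077 -0.4680 0.0054 -0.2403 -0.5542 -0.7107

o_n = [0.5201, -0.3763, 0.3036]
J₁: ẑ×o_n = [0.3763, 0.5201, -0.0000], ω = ẑ
J2: z=[0.8192, 0.5736, 0.0000] o=[0.2409, -0.3440, 0.4900] → [-0.1069, 0.1527, -0.1865, 0.8192, 0.5736, 0.0000]
J3: z=[0.8192, 0.5736, 0.0000] o=[0.5263, -0.3158, 0.3339] → [-0.0174, 0.0249, -0.0460, 0.8192, 0.5736, 0.0000]
J4: z=[-0.5318, 0.7595, 0.3746] o=[0.7676, 0.0544, -0.0740] → [0.4481, 0.1081, 0.4170, -0.5318, 0.7595, 0.3746]
J5: z=[-0.1949, -0.5402, 0.8187] o=[0.3967, -0.1086, -0.2699] → [-0.0907, 0.2127, 0.1188, -0.1949, -0.5402, 0.8187]
V = J·q̇ = [-0.4077, -0.4680, 0.0054, -0.2403, -0.5542, -0.7107]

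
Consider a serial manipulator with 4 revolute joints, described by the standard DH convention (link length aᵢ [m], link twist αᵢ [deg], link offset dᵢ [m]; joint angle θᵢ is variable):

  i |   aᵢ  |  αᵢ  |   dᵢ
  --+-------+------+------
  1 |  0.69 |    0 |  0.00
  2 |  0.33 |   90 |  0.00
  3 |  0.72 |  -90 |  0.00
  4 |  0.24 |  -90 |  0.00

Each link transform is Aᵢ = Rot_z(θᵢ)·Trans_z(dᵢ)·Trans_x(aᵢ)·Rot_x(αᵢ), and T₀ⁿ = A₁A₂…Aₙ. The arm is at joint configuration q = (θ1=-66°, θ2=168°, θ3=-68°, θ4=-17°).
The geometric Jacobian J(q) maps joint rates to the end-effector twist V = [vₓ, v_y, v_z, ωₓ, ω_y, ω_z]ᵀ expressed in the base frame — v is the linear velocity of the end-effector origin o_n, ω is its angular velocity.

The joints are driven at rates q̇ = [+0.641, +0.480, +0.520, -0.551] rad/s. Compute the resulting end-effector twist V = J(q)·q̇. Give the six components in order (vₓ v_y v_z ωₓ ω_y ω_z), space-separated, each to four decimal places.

-0.3326 0.5569 0.2208 0.6149 -0.3916 0.9146

o_n = [0.2067, 0.0550, -0.8804]
J₁: ẑ×o_n = [-0.0550, 0.2067, 0.0000], ω = ẑ
J2: z=[0.0000, 0.0000, 1.0000] o=[0.2806, -0.6303, 0.0000] → [-0.6853, -0.0739, 0.0000, 0.0000, 0.0000, 1.0000]
J3: z=[0.9781, 0.2079, 0.0000] o=[0.2120, -0.3076, 0.0000] → [-0.1830, 0.8611, 0.3557, 0.9781, 0.2079, 0.0000]
J4: z=[-0.1928, 0.9069, 0.3746] o=[0.1560, -0.0437, -0.6676] → [-0.2300, -0.0220, -0.0651, -0.1928, 0.9069, 0.3746]
V = J·q̇ = [-0.3326, 0.5569, 0.2208, 0.6149, -0.3916, 0.9146]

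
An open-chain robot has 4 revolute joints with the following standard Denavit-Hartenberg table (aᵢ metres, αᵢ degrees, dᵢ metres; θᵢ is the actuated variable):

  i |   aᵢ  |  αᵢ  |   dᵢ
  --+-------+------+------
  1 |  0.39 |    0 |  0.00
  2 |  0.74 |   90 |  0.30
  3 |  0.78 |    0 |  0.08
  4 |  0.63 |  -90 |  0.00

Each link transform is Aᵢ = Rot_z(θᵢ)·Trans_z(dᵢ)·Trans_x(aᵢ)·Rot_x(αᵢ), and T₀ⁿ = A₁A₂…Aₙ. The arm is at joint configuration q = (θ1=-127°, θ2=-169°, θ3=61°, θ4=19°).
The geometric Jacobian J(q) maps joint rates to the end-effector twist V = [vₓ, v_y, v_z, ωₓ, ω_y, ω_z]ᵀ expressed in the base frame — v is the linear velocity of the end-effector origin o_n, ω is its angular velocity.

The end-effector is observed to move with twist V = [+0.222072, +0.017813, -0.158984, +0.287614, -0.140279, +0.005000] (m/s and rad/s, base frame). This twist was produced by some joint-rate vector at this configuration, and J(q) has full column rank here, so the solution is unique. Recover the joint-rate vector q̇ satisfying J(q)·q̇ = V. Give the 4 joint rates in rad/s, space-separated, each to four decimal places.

o_n = [0.3753, 0.7568, 1.6026]
J₁: ẑ×o_n = [-0.7568, 0.3753, 0.0000], ω = ẑ
J2: z=[0.0000, 0.0000, 1.0000] o=[-0.2347, -0.3115, 0.0000] → [-1.0682, 0.6100, 0.0000, 0.0000, 0.0000, 1.0000]
J3: z=[0.8988, -0.4384, 0.0000] o=[0.0897, 0.3536, 0.3000] → [-0.5710, -1.1708, 0.4875, 0.8988, -0.4384, 0.0000]
J4: z=[0.8988, -0.4384, 0.0000] o=[0.3274, 0.6585, 0.9822] → [-0.2720, -0.5576, 0.1094, 0.8988, -0.4384, 0.0000]
q̇ = J⁺·V = [0.5170, -0.5120, -0.5130, 0.8330]

0.5170 -0.5120 -0.5130 0.8330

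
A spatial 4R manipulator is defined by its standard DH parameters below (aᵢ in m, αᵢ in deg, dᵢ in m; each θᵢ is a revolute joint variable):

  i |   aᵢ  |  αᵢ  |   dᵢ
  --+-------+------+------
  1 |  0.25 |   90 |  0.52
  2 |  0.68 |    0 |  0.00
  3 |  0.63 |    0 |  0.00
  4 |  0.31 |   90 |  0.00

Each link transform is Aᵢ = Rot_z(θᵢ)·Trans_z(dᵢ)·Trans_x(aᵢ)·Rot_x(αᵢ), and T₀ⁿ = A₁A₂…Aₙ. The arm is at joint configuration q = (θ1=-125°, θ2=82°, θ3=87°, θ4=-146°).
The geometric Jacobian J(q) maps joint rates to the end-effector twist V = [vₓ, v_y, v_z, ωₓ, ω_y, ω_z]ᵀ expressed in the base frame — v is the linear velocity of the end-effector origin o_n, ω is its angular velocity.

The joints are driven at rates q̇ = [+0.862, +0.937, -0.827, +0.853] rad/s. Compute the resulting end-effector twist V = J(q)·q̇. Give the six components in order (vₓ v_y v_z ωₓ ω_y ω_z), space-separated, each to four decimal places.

0.4446 0.6175 0.2954 -0.7888 0.5524 0.8620

o_n = [-0.0066, -0.0095, 1.4347]
J₁: ẑ×o_n = [0.0095, -0.0066, 0.0000], ω = ẑ
J2: z=[-0.8192, 0.5736, 0.0000] o=[-0.1434, -0.2048, 0.5200] → [0.5247, 0.7493, -0.2384, -0.8192, 0.5736, 0.0000]
J3: z=[-0.8192, 0.5736, 0.0000] o=[-0.1977, -0.2823, 1.1934] → [0.1384, 0.1977, -0.3331, -0.8192, 0.5736, 0.0000]
J4: z=[-0.8192, 0.5736, 0.0000] o=[0.1570, 0.2243, 1.3136] → [0.0695, 0.0992, 0.2854, -0.8192, 0.5736, 0.0000]
V = J·q̇ = [0.4446, 0.6175, 0.2954, -0.7888, 0.5524, 0.8620]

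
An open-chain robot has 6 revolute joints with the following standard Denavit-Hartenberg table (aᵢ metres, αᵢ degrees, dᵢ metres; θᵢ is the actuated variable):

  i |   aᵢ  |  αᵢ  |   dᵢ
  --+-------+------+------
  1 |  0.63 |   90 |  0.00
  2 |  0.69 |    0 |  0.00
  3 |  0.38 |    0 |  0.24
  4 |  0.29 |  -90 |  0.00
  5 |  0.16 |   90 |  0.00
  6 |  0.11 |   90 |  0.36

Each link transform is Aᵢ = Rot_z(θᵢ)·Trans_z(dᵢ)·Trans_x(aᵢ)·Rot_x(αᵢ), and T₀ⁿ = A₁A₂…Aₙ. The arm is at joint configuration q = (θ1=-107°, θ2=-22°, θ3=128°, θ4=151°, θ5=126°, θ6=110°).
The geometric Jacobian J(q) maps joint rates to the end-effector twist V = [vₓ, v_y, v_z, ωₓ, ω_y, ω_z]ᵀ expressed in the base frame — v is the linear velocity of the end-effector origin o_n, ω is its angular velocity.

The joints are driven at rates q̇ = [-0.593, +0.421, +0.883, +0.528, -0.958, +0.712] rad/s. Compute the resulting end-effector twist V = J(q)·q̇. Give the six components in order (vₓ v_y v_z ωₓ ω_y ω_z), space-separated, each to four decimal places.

-1.0637 -0.2221 -0.2187 -1.0409 1.4298 -0.9388

o_n = [-0.2690, -1.1215, -0.4127]
J₁: ẑ×o_n = [1.1215, -0.2690, 0.0000], ω = ẑ
J2: z=[-0.9563, 0.2924, 0.0000] o=[-0.1842, -0.6025, 0.0000] → [-0.1207, -0.3947, 0.5212, -0.9563, 0.2924, 0.0000]
J3: z=[-0.9563, 0.2924, 0.0000] o=[-0.3712, -1.2143, -0.2585] → [-0.0451, -0.1475, -0.1186, -0.9563, 0.2924, 0.0000]
J4: z=[-0.9563, 0.2924, 0.0000] o=[-0.5701, -1.0439, 0.1068] → [-0.1519, -0.4968, -0.0139, -0.9563, 0.2924, 0.0000]
J5: z=[-0.2849, -0.9318, -0.2250] o=[-0.5511, -0.9816, -0.1758] → [0.1893, -0.1309, 0.3026, -0.2849, -0.9318, -0.2250]
J6: z=[0.6153, 0.0022, -0.7883] o=[-0.4335, -1.0396, -0.0841] → [-0.0653, 0.0726, -0.0507, 0.6153, 0.0022, -0.7883]
V = J·q̇ = [-1.0637, -0.2221, -0.2187, -1.0409, 1.4298, -0.9388]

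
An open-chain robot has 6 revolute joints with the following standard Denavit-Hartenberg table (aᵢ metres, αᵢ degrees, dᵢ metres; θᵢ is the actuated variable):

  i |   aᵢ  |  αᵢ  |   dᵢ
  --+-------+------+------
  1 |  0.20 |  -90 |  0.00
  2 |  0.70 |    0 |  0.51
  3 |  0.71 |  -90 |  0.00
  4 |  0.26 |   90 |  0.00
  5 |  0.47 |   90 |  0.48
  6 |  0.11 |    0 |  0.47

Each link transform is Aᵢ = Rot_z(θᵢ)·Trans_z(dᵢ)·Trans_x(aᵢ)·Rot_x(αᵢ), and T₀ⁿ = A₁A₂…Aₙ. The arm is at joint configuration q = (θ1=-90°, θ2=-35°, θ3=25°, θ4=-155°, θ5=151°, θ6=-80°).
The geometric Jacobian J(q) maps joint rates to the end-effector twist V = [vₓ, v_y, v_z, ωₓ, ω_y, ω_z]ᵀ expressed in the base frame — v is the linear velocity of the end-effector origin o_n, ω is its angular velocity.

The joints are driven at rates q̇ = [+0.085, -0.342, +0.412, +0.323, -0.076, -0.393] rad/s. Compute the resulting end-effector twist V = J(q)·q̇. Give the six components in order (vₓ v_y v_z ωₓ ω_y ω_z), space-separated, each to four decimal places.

o_n = [0.1985, -1.3769, -0.1503]
J₁: ẑ×o_n = [1.3769, 0.1985, -0.0000], ω = ẑ
J2: z=[1.0000, 0.0000, 0.0000] o=[0.0000, -0.2000, 0.0000] → [0.0000, 0.1503, -1.1769, 1.0000, 0.0000, 0.0000]
J3: z=[1.0000, 0.0000, 0.0000] o=[0.5100, -0.7734, 0.4015] → [0.0000, 0.5518, -0.6035, 1.0000, 0.0000, 0.0000]
J4: z=[0.0000, -0.1736, -0.9848] o=[0.5100, -1.4726, 0.5248] → [0.2115, 0.3067, -0.0541, 0.0000, -0.1736, -0.9848]
J5: z=[-0.9063, 0.4162, -0.0734] o=[0.6199, -1.2406, 0.4839] → [-0.2739, -0.5438, 0.2989, -0.9063, 0.4162, -0.0734]
J6: z=[0.2049, 0.2808, -0.9376] o=[0.0111, -1.4472, 0.2889] → [-0.0574, -0.0857, -0.0382, 0.2049, 0.2808, -0.9376]
V = J·q̇ = [0.2287, 0.3669, 0.1287, 0.0584, -0.1981, 0.1410]

0.2287 0.3669 0.1287 0.0584 -0.1981 0.1410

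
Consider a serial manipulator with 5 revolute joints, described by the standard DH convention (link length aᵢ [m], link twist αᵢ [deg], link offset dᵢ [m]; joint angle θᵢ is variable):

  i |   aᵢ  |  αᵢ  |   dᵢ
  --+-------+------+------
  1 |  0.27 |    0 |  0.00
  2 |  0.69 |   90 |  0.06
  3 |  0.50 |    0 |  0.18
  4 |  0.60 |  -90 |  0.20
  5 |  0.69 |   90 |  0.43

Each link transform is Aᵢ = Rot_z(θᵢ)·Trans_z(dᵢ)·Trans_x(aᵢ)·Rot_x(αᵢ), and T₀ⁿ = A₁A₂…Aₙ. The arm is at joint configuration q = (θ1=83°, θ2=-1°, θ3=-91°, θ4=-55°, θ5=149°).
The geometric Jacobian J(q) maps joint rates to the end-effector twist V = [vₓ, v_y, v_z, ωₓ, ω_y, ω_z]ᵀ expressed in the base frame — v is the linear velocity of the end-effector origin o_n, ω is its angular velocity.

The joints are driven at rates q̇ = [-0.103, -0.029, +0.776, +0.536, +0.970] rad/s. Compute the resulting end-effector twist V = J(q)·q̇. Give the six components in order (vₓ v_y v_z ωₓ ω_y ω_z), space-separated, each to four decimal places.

0.8746 1.0333 0.4922 1.3747 0.3545 -0.9362

o_n = [0.1846, 1.1703, -0.8012]
J₁: ẑ×o_n = [-1.1703, 0.1846, 0.0000], ω = ẑ
J2: z=[0.0000, 0.0000, 1.0000] o=[0.0329, 0.2680, 0.0000] → [-0.9023, 0.1517, 0.0000, 0.0000, 0.0000, 1.0000]
J3: z=[0.9903, -0.1392, 0.0000] o=[0.1289, 0.9513, 0.0600] → [0.1199, 0.8528, 0.2246, 0.9903, -0.1392, 0.0000]
J4: z=[0.9903, -0.1392, 0.0000] o=[0.3060, 0.9176, -0.4399] → [0.0503, 0.3578, 0.2334, 0.9903, -0.1392, 0.0000]
J5: z=[0.0778, 0.5538, -0.8290] o=[0.4348, 0.3972, -0.7754] → [0.6267, 0.2094, 0.1987, 0.0778, 0.5538, -0.8290]
V = J·q̇ = [0.8746, 1.0333, 0.4922, 1.3747, 0.3545, -0.9362]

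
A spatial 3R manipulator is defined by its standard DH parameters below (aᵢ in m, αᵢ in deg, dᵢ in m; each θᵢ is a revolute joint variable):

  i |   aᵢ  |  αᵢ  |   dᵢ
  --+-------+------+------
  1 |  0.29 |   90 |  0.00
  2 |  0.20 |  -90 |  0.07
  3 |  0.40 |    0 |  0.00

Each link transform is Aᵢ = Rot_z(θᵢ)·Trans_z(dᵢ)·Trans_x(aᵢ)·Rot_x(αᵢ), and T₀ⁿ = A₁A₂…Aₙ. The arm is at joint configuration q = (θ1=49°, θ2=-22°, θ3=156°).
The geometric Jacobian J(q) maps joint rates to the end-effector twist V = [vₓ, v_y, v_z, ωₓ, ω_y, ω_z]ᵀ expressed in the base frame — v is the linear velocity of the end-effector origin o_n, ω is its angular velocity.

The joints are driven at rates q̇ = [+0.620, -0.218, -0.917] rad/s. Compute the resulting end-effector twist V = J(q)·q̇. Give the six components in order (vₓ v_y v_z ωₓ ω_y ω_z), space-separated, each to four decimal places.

o_n = [0.0197, 0.1639, 0.0620]
J₁: ẑ×o_n = [-0.1639, 0.0197, 0.0000], ω = ẑ
J2: z=[0.7547, -0.6561, 0.0000] o=[0.1903, 0.2189, 0.0000] → [-0.0407, -0.0468, -0.1534, 0.7547, -0.6561, 0.0000]
J3: z=[0.2458, 0.2827, 0.9272] o=[0.3647, 0.3129, -0.0749] → [0.1768, -0.3536, 0.0609, 0.2458, 0.2827, 0.9272]
V = J·q̇ = [-0.2549, 0.3466, -0.0225, -0.3899, -0.1162, -0.2302]

-0.2549 0.3466 -0.0225 -0.3899 -0.1162 -0.2302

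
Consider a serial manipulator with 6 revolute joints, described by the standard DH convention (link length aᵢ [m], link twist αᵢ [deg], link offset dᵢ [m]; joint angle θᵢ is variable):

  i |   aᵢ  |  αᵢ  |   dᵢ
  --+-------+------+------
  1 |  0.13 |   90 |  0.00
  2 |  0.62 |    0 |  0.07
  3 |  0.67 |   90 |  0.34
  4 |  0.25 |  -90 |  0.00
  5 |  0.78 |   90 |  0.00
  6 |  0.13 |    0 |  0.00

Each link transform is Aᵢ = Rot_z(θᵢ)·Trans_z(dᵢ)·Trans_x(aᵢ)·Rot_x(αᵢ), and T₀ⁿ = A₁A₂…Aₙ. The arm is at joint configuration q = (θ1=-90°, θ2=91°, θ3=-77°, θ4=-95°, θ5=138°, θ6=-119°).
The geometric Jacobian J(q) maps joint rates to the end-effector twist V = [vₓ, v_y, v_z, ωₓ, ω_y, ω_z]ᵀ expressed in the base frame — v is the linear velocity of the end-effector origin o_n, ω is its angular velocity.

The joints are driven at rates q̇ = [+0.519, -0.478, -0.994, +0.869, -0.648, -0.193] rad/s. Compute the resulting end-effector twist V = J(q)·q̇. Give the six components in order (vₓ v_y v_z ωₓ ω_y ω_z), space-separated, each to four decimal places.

0.6984 -1.2109 -0.3989 1.2869 0.3705 -0.6168

o_n = [-0.7016, -0.5672, 1.2261]
J₁: ẑ×o_n = [0.5672, -0.7016, 0.0000], ω = ẑ
J2: z=[-1.0000, -0.0000, 0.0000] o=[0.0000, -0.1300, 0.0000] → [-0.0000, 1.2261, 0.4372, -1.0000, -0.0000, 0.0000]
J3: z=[-1.0000, -0.0000, 0.0000] o=[-0.0700, -0.1192, 0.6199] → [-0.0000, 0.6061, 0.4480, -1.0000, -0.0000, 0.0000]
J4: z=[-0.0000, -0.2419, -0.9703] o=[-0.4100, -0.7693, 0.7820] → [0.0886, 0.2830, -0.0706, -0.0000, -0.2419, -0.9703]
J5: z=[0.0872, -0.9666, 0.2410] o=[-0.1610, -0.7481, 0.7767] → [-0.4779, -0.1695, -0.5069, 0.0872, -0.9666, 0.2410]
J6: z=[0.6666, 0.2364, 0.7070] o=[-0.7384, -0.6709, 1.2954] → [-0.0897, 0.0722, 0.0604, 0.6666, 0.2364, 0.7070]
V = J·q̇ = [0.6984, -1.2109, -0.3989, 1.2869, 0.3705, -0.6168]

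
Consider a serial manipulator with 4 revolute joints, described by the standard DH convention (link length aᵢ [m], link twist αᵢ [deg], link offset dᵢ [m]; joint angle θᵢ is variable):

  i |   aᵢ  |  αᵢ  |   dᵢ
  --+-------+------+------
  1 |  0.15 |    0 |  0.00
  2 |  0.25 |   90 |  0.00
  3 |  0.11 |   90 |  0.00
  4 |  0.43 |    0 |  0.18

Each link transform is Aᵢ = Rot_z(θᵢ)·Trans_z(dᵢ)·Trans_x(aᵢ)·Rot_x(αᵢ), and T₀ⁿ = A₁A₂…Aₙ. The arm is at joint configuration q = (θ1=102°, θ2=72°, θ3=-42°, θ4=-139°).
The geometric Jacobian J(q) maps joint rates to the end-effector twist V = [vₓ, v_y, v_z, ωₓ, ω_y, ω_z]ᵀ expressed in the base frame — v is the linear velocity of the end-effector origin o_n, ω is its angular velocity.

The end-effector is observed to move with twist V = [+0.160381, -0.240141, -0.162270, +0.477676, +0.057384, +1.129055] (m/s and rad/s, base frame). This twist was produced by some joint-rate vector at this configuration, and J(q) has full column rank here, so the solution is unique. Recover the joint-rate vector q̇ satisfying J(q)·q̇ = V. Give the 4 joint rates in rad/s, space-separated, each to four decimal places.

o_n = [-0.0310, -0.1370, 0.0098]
J₁: ẑ×o_n = [0.1370, -0.0310, 0.0000], ω = ẑ
J2: z=[0.0000, 0.0000, 1.0000] o=[-0.0312, 0.1467, 0.0000] → [0.2837, 0.0002, -0.0000, 0.0000, 0.0000, 1.0000]
J3: z=[0.1045, 0.9945, 0.0000] o=[-0.2798, 0.1729, 0.0000] → [0.0097, -0.0010, -0.2799, 0.1045, 0.9945, 0.0000]
J4: z=[0.6655, -0.0699, -0.7431] o=[-0.3611, 0.1814, -0.0736] → [-0.2424, -0.3008, -0.1888, 0.6655, -0.0699, -0.7431]
q̇ = J⁺·V = [0.9460, 0.7040, 0.1070, 0.7010]

0.9460 0.7040 0.1070 0.7010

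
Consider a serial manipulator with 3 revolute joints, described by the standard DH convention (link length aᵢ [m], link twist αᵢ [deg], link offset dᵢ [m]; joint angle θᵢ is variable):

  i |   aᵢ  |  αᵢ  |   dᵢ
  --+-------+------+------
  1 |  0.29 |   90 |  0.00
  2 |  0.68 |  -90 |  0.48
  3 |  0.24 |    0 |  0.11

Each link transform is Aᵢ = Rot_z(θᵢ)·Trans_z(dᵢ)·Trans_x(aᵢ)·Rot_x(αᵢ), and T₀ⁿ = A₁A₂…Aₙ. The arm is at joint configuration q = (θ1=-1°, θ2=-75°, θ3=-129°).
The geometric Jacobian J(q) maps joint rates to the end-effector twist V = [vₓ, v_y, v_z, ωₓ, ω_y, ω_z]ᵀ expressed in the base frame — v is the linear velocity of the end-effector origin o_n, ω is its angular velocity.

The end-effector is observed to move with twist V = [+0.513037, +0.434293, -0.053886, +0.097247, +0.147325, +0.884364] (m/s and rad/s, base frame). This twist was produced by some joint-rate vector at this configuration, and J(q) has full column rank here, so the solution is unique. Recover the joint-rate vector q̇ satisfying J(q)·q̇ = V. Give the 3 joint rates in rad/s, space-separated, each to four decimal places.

0.8590 -0.1490 0.0980

o_n = [0.5214, -0.6757, -0.4825]
J₁: ẑ×o_n = [0.6757, 0.5214, -0.0000], ω = ẑ
J2: z=[-0.0175, -0.9998, 0.0000] o=[0.2900, -0.0051, 0.0000] → [0.4824, -0.0084, 0.2432, -0.0175, -0.9998, 0.0000]
J3: z=[0.9658, -0.0169, 0.2588] o=[0.4575, -0.4881, -0.6568] → [0.0456, -0.1519, -0.1802, 0.9658, -0.0169, 0.2588]
q̇ = J⁺·V = [0.8590, -0.1490, 0.0980]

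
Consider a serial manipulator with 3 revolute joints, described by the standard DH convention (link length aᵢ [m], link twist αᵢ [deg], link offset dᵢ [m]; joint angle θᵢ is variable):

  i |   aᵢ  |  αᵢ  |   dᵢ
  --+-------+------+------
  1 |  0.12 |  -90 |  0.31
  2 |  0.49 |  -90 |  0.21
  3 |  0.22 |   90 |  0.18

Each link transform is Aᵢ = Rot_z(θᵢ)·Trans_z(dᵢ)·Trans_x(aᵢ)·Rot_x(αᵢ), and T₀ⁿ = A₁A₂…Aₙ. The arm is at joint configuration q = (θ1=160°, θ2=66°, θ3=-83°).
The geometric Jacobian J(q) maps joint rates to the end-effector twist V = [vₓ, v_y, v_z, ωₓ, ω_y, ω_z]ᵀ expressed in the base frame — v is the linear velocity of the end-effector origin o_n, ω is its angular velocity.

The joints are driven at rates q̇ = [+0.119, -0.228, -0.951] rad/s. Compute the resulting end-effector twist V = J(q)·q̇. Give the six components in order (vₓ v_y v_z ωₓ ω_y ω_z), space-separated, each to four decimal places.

-0.0050 -0.0463 0.2001 -0.7384 0.5114 0.5058

o_n = [-0.3023, -0.3458, -0.2353]
J₁: ẑ×o_n = [0.3458, -0.3023, 0.0000], ω = ẑ
J2: z=[-0.3420, -0.9397, 0.0000] o=[-0.1128, 0.0410, 0.3100] → [0.5125, -0.1865, -0.0458, -0.3420, -0.9397, 0.0000]
J3: z=[0.8585, -0.3125, -0.4067] o=[-0.3719, -0.0881, -0.1376] → [-0.0743, 0.0556, -0.1995, 0.8585, -0.3125, -0.4067]
V = J·q̇ = [-0.0050, -0.0463, 0.2001, -0.7384, 0.5114, 0.5058]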